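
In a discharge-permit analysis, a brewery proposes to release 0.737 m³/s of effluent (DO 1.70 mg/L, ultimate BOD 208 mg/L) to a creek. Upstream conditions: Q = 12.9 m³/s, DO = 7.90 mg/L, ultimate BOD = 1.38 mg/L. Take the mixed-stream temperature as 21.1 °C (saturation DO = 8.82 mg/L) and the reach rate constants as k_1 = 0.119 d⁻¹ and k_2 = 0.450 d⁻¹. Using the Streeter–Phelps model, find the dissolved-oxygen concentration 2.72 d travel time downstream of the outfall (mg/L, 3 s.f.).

Mixed DO = (12.9×7.90 + 0.737×1.70)/(12.9+0.737) = 103.2/13.64 = 7.565 mg/L.
Mixed L₀ = (12.9×1.38 + 0.737×208)/(13.64) = 171.1/13.64 = 12.55 mg/L.
Initial deficit D₀ = C_s − DO₀ = 8.82 − 7.565 = 1.255 mg/L.
D(2.72) = [0.119×12.55/(0.450−0.119)](e^(−0.119×2.72) − e^(−0.450×2.72)) + 1.255 e^(−0.450×2.72)
= 4.511 × (0.7235 − 0.2941) + 1.255 × 0.2941 = 2.306 mg/L.
DO = 8.82 − 2.306 = 6.514 mg/L.

DO ≈ 6.51 mg/L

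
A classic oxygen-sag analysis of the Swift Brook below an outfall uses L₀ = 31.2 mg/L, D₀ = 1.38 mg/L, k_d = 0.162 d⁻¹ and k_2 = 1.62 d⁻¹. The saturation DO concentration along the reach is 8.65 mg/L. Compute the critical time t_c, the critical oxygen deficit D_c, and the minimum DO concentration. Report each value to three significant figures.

t_c ≈ 1.23 d; D_c ≈ 2.56 mg/L; min DO ≈ 6.09 mg/L

t_c = [1/(k_2−k_d)] ln[(k_2/k_d)(1 − D₀(k_2−k_d)/(k_d L₀))]
= [1/(1.62−0.162)] ln[(1.62/0.162)(1 − 1.38×1.458/(0.162×31.2))]
= (1/1.458) ln[10.00 × 0.6019] = 0.6859 × ln(6.019) = 0.6859 × 1.795 = 1.231 d.
L(t_c) = L₀ e^(−k_d t_c) = 31.2 × 0.8192 = 25.56 mg/L, and at the critical point k_2 D_c = k_d L, so D_c = (0.162/1.62) × 25.56 = 2.556 mg/L.
Minimum DO = C_s − D_c = 8.65 − 2.556 = 6.094 mg/L.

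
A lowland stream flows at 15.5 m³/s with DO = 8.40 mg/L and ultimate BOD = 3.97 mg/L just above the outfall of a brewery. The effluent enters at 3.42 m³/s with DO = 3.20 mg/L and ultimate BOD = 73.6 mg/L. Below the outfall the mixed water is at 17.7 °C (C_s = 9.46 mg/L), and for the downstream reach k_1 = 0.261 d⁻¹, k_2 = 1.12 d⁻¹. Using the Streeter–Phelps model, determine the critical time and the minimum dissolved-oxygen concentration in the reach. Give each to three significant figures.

Mixed DO = (15.5×8.40 + 3.42×3.20)/(15.5+3.42) = 141.1/18.92 = 7.460 mg/L.
Mixed L₀ = (15.5×3.97 + 3.42×73.6)/(18.92) = 313.2/18.92 = 16.56 mg/L.
Initial deficit D₀ = C_s − DO₀ = 9.46 − 7.460 = 2.000 mg/L.
t_c = (1/0.8590) ln[(1.12/0.261)(1 − 2.000×0.8590/(0.261×16.56))] = 1.164 × ln(2.585) = 1.106 d.
D_c = (0.261/1.12) × 16.56 × e^(−0.261×1.106) = 0.2330 × 16.56 × 0.7493 = 2.891 mg/L.
Minimum DO = 9.46 − 2.891 = 6.569 mg/L.

t_c ≈ 1.11 d; minimum DO ≈ 6.57 mg/L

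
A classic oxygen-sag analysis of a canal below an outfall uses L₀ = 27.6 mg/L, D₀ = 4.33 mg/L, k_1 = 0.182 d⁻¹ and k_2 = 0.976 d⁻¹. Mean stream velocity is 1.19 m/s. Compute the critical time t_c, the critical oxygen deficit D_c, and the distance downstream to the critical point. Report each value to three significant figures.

t_c = [1/(k_2−k_1)] ln[(k_2/k_1)(1 − D₀(k_2−k_1)/(k_1 L₀))]
= [1/(0.976−0.182)] ln[(0.976/0.182)(1 − 4.33×0.7940/(0.182×27.6))]
= (1/0.7940) ln[5.363 × 0.3156] = 1.259 × ln(1.692) = 1.259 × 0.5261 = 0.6626 d.
D_c = (k_1/k_2) L₀ e^(−k_1 t_c) = (0.182/0.976) × 27.6 × e^(−0.182×0.6626) = 0.1865 × 27.6 × 0.8864 = 4.562 mg/L.
x_c = v t_c = 1.19 m/s × 0.6626 d × 86400 s/d = 68120 m ≈ 68.1 km.

t_c ≈ 0.663 d; D_c ≈ 4.56 mg/L; x_c ≈ 68.1 km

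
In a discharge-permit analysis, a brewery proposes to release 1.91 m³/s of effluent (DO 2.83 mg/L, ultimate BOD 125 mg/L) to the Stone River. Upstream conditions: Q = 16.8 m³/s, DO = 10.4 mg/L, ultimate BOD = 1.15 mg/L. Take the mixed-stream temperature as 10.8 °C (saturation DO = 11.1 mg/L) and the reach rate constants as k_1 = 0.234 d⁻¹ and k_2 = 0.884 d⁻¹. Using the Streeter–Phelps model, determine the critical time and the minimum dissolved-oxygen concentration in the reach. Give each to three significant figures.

t_c ≈ 1.50 d; minimum DO ≈ 8.53 mg/L

Mixed DO = (16.8×10.4 + 1.91×2.83)/(16.8+1.91) = 180.1/18.71 = 9.627 mg/L.
Mixed L₀ = (16.8×1.15 + 1.91×125)/(18.71) = 258.1/18.71 = 13.79 mg/L.
Initial deficit D₀ = C_s − DO₀ = 11.1 − 9.627 = 1.473 mg/L.
t_c = (1/0.6500) ln[(0.884/0.234)(1 − 1.473×0.6500/(0.234×13.79))] = 1.538 × ln(2.657) = 1.504 d.
D_c = (0.234/0.884) × 13.79 × e^(−0.234×1.504) = 0.2647 × 13.79 × 0.7034 = 2.568 mg/L.
Minimum DO = 11.1 − 2.568 = 8.532 mg/L.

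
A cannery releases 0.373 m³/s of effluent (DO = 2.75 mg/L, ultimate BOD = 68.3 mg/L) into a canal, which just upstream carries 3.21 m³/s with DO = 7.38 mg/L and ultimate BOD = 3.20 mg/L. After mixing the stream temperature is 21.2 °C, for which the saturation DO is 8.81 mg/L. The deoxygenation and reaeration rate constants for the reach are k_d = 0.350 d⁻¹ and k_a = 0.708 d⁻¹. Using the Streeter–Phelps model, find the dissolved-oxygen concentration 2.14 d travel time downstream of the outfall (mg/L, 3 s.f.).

DO ≈ 5.92 mg/L

Mixed DO = (3.21×7.38 + 0.373×2.75)/(3.21+0.373) = 24.72/3.583 = 6.898 mg/L.
Mixed L₀ = (3.21×3.20 + 0.373×68.3)/(3.583) = 35.75/3.583 = 9.977 mg/L.
Initial deficit D₀ = C_s − DO₀ = 8.81 − 6.898 = 1.912 mg/L.
D(2.14) = [0.350×9.977/(0.708−0.350)](e^(−0.350×2.14) − e^(−0.708×2.14)) + 1.912 e^(−0.708×2.14)
= 9.754 × (0.4728 − 0.2198) + 1.912 × 0.2198 = 2.889 mg/L.
DO = 8.81 − 2.889 = 5.921 mg/L.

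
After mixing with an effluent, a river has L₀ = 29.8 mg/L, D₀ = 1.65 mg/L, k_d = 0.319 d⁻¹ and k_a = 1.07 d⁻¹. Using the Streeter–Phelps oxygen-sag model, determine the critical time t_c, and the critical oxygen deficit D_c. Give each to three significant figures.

t_c = [1/(k_a−k_d)] ln[(k_a/k_d)(1 − D₀(k_a−k_d)/(k_d L₀))]
= [1/(1.07−0.319)] ln[(1.07/0.319)(1 − 1.65×0.7510/(0.319×29.8))]
= (1/0.7510) ln[3.354 × 0.8696] = 1.332 × ln(2.917) = 1.332 × 1.071 = 1.426 d.
D_c = (k_d/k_a) L₀ e^(−k_d t_c) = (0.319/1.07) × 29.8 × e^(−0.319×1.426) = 0.2981 × 29.8 × 0.6346 = 5.638 mg/L.

t_c ≈ 1.43 d; D_c ≈ 5.64 mg/L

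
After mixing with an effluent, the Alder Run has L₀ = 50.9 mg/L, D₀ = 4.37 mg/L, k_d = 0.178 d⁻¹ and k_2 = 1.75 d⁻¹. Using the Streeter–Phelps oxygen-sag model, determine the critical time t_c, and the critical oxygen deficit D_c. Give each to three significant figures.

t_c = [1/(k_2−k_d)] ln[(k_2/k_d)(1 − D₀(k_2−k_d)/(k_d L₀))]
= [1/(1.75−0.178)] ln[(1.75/0.178)(1 − 4.37×1.572/(0.178×50.9))]
= (1/1.572) ln[9.831 × 0.2418] = 0.6361 × ln(2.377) = 0.6361 × 0.8659 = 0.5508 d.
D_c = (k_d/k_2) L₀ e^(−k_d t_c) = (0.178/1.75) × 50.9 × e^(−0.178×0.5508) = 0.1017 × 50.9 × 0.9066 = 4.694 mg/L.

t_c ≈ 0.551 d; D_c ≈ 4.69 mg/L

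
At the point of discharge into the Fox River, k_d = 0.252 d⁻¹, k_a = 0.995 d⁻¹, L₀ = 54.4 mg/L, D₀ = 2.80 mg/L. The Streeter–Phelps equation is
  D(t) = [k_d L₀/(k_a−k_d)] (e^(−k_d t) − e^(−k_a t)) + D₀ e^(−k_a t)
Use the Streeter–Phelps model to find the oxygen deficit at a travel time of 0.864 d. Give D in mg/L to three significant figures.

D ≈ 8.22 mg/L

k_d L₀/(k_a−k_d) = 0.252×54.4/(0.995−0.252) = 13.71/0.7430 = 18.45 mg/L.
e^(−k_d t) = e^(−0.252×0.8640) = 0.8043; e^(−k_a t) = e^(−0.995×0.8640) = 0.4233.
D = 18.45 × (0.8043 − 0.4233) + 2.80 × 0.4233 = 7.031 + 1.185 = 8.216 mg/L.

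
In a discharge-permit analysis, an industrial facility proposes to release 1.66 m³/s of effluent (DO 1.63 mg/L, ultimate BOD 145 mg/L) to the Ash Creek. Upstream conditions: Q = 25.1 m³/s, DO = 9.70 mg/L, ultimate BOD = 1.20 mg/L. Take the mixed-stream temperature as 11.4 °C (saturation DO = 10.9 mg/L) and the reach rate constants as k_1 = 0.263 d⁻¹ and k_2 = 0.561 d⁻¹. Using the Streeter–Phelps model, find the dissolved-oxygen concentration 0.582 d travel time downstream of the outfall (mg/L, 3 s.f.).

Mixed DO = (25.1×9.70 + 1.66×1.63)/(25.1+1.66) = 246.2/26.76 = 9.199 mg/L.
Mixed L₀ = (25.1×1.20 + 1.66×145)/(26.76) = 270.8/26.76 = 10.12 mg/L.
Initial deficit D₀ = C_s − DO₀ = 10.9 − 9.199 = 1.701 mg/L.
D(0.582) = [0.263×10.12/(0.561−0.263)](e^(−0.263×0.582) − e^(−0.561×0.582)) + 1.701 e^(−0.561×0.582)
= 8.932 × (0.8581 − 0.7214) + 1.701 × 0.7214 = 2.447 mg/L.
DO = 10.9 − 2.447 = 8.453 mg/L.

DO ≈ 8.45 mg/L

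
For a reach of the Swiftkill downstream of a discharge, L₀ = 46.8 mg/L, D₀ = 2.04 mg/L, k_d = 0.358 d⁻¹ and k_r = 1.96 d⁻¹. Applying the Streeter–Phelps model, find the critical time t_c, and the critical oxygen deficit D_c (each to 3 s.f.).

t_c ≈ 0.926 d; D_c ≈ 6.14 mg/L

t_c = [1/(k_r−k_d)] ln[(k_r/k_d)(1 − D₀(k_r−k_d)/(k_d L₀))]
= [1/(1.96−0.358)] ln[(1.96/0.358)(1 − 2.04×1.602/(0.358×46.8))]
= (1/1.602) ln[5.475 × 0.8049] = 0.6242 × ln(4.407) = 0.6242 × 1.483 = 0.9258 d.
D_c = (k_d/k_r) L₀ e^(−k_d t_c) = (0.358/1.96) × 46.8 × e^(−0.358×0.9258) = 0.1827 × 46.8 × 0.7179 = 6.137 mg/L.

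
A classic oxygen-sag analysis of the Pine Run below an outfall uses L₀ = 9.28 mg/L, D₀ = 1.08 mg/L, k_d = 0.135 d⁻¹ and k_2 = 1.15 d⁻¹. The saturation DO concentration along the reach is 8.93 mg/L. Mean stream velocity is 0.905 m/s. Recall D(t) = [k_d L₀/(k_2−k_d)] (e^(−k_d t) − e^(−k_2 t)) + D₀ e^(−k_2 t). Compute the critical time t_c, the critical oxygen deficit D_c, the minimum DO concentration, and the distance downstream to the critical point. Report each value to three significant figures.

t_c ≈ 0.0619 d; D_c ≈ 1.08 mg/L; min DO ≈ 7.85 mg/L; x_c ≈ 4.84 km

At the critical point dD/dt = 0, so k_d L₀ e^(−k_d t) = k_2 D. Substituting D(t) from the Streeter–Phelps equation and solving for t gives
t_c = ln[(k_2/k_d)(1 − D₀(k_2−k_d)/(k_d L₀))] / (k_2−k_d).
Here k_2−k_d = 1.015 d⁻¹ and 1 − D₀(k_2−k_d)/(k_d L₀) = 1 − 1.08×1.015/(0.135×9.28) = 0.1250, so
t_c = ln(8.519 × 0.1250) / 1.015 = 0.06280 / 1.015 = 0.06187 d.
L(t_c) = L₀ e^(−k_d t_c) = 9.28 × 0.9917 = 9.203 mg/L, and at the critical point k_2 D_c = k_d L, so D_c = (0.135/1.15) × 9.203 = 1.080 mg/L.
Minimum DO = C_s − D_c = 8.93 − 1.080 = 7.850 mg/L.
x_c = v t_c = 0.905 m/s × 0.06187 d × 86400 s/d = 4838 m ≈ 4.84 km.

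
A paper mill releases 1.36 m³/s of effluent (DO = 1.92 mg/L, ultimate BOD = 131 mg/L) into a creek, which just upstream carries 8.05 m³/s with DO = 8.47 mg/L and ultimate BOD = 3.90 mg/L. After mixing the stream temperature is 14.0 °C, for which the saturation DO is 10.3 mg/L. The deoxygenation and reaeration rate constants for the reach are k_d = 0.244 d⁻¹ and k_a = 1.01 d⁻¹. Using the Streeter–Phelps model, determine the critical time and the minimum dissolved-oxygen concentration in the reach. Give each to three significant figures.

Mixed DO = (8.05×8.47 + 1.36×1.92)/(8.05+1.36) = 70.79/9.410 = 7.523 mg/L.
Mixed L₀ = (8.05×3.90 + 1.36×131)/(9.410) = 209.6/9.410 = 22.27 mg/L.
Initial deficit D₀ = C_s − DO₀ = 10.3 − 7.523 = 2.777 mg/L.
t_c = (1/0.7660) ln[(1.01/0.244)(1 − 2.777×0.7660/(0.244×22.27))] = 1.305 × ln(2.519) = 1.206 d.
D_c = (0.244/1.01) × 22.27 × e^(−0.244×1.206) = 0.2416 × 22.27 × 0.7451 = 4.008 mg/L.
Minimum DO = 10.3 − 4.008 = 6.292 mg/L.

t_c ≈ 1.21 d; minimum DO ≈ 6.29 mg/L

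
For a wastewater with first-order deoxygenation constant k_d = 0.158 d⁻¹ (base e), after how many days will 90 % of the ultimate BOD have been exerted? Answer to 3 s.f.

t ≈ 14.6 d

y/L₀ = 1 − e^(−k_d t) = 0.90 ⇒ e^(−k_d t) = 0.100
t = −ln(0.100) / 0.158 = 2.303 / 0.158 = 14.57 d.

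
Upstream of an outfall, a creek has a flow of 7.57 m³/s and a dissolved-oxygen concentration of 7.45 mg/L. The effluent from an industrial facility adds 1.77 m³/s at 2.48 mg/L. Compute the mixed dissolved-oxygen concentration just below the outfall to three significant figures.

6.51 mg/L

Flow-weighted mixing: C = (Q_r C_r + Q_w C_w)/(Q_r + Q_w)
= (7.57×7.45 + 1.77×2.48)/(7.57 + 1.77) = 60.79/9.340 = 6.508 mg/L.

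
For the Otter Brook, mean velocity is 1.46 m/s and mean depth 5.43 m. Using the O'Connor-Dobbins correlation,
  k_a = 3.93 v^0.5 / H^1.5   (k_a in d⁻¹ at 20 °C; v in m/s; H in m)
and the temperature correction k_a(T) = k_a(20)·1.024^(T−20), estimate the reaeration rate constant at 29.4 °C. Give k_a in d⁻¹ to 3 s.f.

k_a(20) = 3.93 × 1.46^0.5 / 5.43^1.5 = 3.93 × 1.208 / 12.65 = 0.3753 d⁻¹.
k_a(29.4) = 0.3753 × 1.024^(29.4−20) = 0.3753 × 1.250 = 0.4690 d⁻¹.

k_a ≈ 0.469 d⁻¹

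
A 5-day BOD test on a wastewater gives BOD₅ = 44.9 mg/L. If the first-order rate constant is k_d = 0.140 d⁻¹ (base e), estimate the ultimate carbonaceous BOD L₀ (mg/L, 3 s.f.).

BOD₅ = L₀(1 − e^(−5k_d)) ⇒ L₀ = BOD₅ / (1 − e^(−5×0.140))
= 44.9 / (1 − 0.4966) = 44.9 / 0.5034 = 89.19 mg/L.

L₀ ≈ 89.2 mg/L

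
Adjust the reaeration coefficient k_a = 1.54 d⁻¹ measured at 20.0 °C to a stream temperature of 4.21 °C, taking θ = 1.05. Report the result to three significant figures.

k_a(T₂) = k_a(T₁) · θ^(T₂−T₁) = 1.54 × 1.05^(4.21−20.0)
= 1.54 × 1.05^-15.8 = 1.54 × 0.4628 = 0.7128 d⁻¹.

k_a ≈ 0.713 d⁻¹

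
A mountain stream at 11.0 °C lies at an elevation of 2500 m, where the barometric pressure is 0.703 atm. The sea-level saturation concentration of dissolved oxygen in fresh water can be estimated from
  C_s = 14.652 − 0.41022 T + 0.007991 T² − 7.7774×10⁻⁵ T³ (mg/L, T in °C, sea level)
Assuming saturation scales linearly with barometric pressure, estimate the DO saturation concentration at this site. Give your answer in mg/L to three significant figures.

C_s ≈ 7.74 mg/L

At sea level: C_s = 14.652 − 0.41022×11.0 + 0.007991×11.0² − 7.7774×10⁻⁵×11.0³ = 11.00 mg/L.
Pressure correction: C_s' = 11.00 × 0.703 = 7.735 mg/L.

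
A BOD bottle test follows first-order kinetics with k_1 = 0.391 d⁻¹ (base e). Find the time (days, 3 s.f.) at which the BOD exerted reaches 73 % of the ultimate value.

y/L₀ = 1 − e^(−k_1 t) = 0.73 ⇒ e^(−k_1 t) = 0.270
t = −ln(0.270) / 0.391 = 1.309 / 0.391 = 3.349 d.

t ≈ 3.35 d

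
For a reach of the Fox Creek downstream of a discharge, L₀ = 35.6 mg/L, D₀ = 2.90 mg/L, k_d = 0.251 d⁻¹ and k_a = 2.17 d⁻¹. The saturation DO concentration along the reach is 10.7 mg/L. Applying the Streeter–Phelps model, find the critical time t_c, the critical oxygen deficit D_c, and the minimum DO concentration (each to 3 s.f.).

At the critical point dD/dt = 0, so k_d L₀ e^(−k_d t) = k_a D. Substituting D(t) from the Streeter–Phelps equation and solving for t gives
t_c = ln[(k_a/k_d)(1 − D₀(k_a−k_d)/(k_d L₀))] / (k_a−k_d).
Here k_a−k_d = 1.919 d⁻¹ and 1 − D₀(k_a−k_d)/(k_d L₀) = 1 − 2.90×1.919/(0.251×35.6) = 0.3772, so
t_c = ln(8.645 × 0.3772) / 1.919 = 1.182 / 1.919 = 0.6160 d.
D_c = (k_d/k_a) L₀ e^(−k_d t_c) = (0.251/2.17) × 35.6 × e^(−0.251×0.6160) = 0.1157 × 35.6 × 0.8568 = 3.528 mg/L.
Minimum DO = C_s − D_c = 10.7 − 3.528 = 7.172 mg/L.

t_c ≈ 0.616 d; D_c ≈ 3.53 mg/L; min DO ≈ 7.17 mg/L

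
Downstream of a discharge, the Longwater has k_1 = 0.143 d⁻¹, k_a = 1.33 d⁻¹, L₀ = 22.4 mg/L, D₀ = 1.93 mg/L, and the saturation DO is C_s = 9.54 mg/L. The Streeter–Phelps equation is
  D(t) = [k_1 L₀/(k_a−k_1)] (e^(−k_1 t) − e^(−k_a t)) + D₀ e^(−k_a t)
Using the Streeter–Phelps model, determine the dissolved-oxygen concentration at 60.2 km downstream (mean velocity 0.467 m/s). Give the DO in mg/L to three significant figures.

DO ≈ 7.47 mg/L

Travel time t = x/v = 60.2 km / (0.467 m/s) = 60200 m / 0.467 m/s = 128900 s = 1.492 d.
k_1 L₀/(k_a−k_1) = 0.143×22.4/(1.33−0.143) = 3.203/1.187 = 2.699 mg/L.
e^(−k_1 t) = e^(−0.143×1.492) = 0.8079; e^(−k_a t) = e^(−1.33×1.492) = 0.1375.
D = 2.699 × (0.8079 − 0.1375) + 1.93 × 0.1375 = 1.809 + 0.2653 = 2.074 mg/L.
DO = C_s − D = 9.54 − 2.074 = 7.466 mg/L.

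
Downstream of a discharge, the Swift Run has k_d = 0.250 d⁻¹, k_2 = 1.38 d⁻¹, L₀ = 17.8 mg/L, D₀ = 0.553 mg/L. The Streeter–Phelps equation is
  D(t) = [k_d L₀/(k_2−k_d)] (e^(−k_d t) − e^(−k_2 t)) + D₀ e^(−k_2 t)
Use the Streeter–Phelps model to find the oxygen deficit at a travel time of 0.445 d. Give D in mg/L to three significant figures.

D ≈ 1.69 mg/L

k_d L₀/(k_2−k_d) = 0.250×17.8/(1.38−0.250) = 4.450/1.130 = 3.938 mg/L.
e^(−k_d t) = e^(−0.250×0.4450) = 0.8947; e^(−k_2 t) = e^(−1.38×0.4450) = 0.5411.
D = 3.938 × (0.8947 − 0.5411) + 0.553 × 0.5411 = 1.392 + 0.2992 = 1.692 mg/L.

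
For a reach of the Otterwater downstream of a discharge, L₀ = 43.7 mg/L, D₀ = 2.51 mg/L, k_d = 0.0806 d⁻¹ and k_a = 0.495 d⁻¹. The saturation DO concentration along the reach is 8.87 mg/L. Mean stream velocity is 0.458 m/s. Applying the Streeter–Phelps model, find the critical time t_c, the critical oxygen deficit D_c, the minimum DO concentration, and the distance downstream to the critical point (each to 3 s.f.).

At the critical point dD/dt = 0, so k_d L₀ e^(−k_d t) = k_a D. Substituting D(t) from the Streeter–Phelps equation and solving for t gives
t_c = ln[(k_a/k_d)(1 − D₀(k_a−k_d)/(k_d L₀))] / (k_a−k_d).
Here k_a−k_d = 0.4144 d⁻¹ and 1 − D₀(k_a−k_d)/(k_d L₀) = 1 − 2.51×0.4144/(0.0806×43.7) = 0.7047, so
t_c = ln(6.141 × 0.7047) / 0.4144 = 1.465 / 0.4144 = 3.535 d.
D_c = (k_d/k_a) L₀ e^(−k_d t_c) = (0.0806/0.495) × 43.7 × e^(−0.0806×3.535) = 0.1628 × 43.7 × 0.7521 = 5.351 mg/L.
Minimum DO = C_s − D_c = 8.87 − 5.351 = 3.519 mg/L.
x_c = v t_c = 0.458 m/s × 3.535 d × 86400 s/d = 139900 m ≈ 140 km.

t_c ≈ 3.54 d; D_c ≈ 5.35 mg/L; min DO ≈ 3.52 mg/L; x_c ≈ 140 km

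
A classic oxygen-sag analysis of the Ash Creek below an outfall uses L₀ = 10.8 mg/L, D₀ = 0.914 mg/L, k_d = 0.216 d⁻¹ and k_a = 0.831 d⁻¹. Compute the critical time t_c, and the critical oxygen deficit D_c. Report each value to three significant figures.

t_c ≈ 1.74 d; D_c ≈ 1.93 mg/L

With k_a/k_d = 3.847 and 1 − D₀(k_a−k_d)/(k_d L₀) = 0.7590,
t_c = ln(3.847 × 0.7590) / (0.831 − 0.216) = ln(2.920) / 0.6150 = 1.072/0.6150 = 1.743 d.
L(t_c) = L₀ e^(−k_d t_c) = 10.8 × 0.6863 = 7.412 mg/L, and at the critical point k_a D_c = k_d L, so D_c = (0.216/0.831) × 7.412 = 1.927 mg/L.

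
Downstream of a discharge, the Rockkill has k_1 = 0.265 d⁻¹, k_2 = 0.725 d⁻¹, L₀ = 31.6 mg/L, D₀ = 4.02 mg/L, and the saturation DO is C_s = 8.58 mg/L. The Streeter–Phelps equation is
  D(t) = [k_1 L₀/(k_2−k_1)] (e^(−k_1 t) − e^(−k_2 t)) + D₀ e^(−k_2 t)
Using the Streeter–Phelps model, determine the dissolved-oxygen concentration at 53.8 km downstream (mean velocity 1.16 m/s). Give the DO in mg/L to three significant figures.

DO ≈ 2.40 mg/L

Travel time t = x/v = 53.8 km / (1.16 m/s) = 53800 m / 1.16 m/s = 46380 s = 0.5368 d.
k_1 L₀/(k_2−k_1) = 0.265×31.6/(0.725−0.265) = 8.374/0.4600 = 18.20 mg/L.
e^(−k_1 t) = e^(−0.265×0.5368) = 0.8674; e^(−k_2 t) = e^(−0.725×0.5368) = 0.6776.
D = 18.20 × (0.8674 − 0.6776) + 4.02 × 0.6776 = 3.455 + 2.724 = 6.179 mg/L.
DO = C_s − D = 8.58 − 6.179 = 2.401 mg/L.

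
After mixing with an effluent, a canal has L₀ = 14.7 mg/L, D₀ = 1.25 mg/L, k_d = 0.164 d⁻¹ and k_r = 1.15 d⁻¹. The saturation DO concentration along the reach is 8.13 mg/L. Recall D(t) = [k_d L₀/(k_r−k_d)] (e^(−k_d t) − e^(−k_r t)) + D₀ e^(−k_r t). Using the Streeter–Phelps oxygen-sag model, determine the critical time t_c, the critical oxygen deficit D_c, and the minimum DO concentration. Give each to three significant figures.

t_c ≈ 1.25 d; D_c ≈ 1.71 mg/L; min DO ≈ 6.42 mg/L

With k_r/k_d = 7.012 and 1 − D₀(k_r−k_d)/(k_d L₀) = 0.4888,
t_c = ln(7.012 × 0.4888) / (1.15 − 0.164) = ln(3.427) / 0.9860 = 1.232/0.9860 = 1.249 d.
D_c = (k_d/k_r) L₀ e^(−k_d t_c) = (0.164/1.15) × 14.7 × e^(−0.164×1.249) = 0.1426 × 14.7 × 0.8147 = 1.708 mg/L.
Minimum DO = C_s − D_c = 8.13 − 1.708 = 6.422 mg/L.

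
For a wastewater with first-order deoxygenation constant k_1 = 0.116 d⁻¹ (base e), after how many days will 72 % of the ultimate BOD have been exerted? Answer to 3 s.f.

y/L₀ = 1 − e^(−k_1 t) = 0.72 ⇒ e^(−k_1 t) = 0.280
t = −ln(0.280) / 0.116 = 1.273 / 0.116 = 10.97 d.

t ≈ 11.0 d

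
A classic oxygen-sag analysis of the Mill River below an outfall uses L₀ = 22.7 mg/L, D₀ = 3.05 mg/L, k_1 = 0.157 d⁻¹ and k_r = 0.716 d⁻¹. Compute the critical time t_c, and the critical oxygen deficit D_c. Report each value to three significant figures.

t_c ≈ 1.55 d; D_c ≈ 3.90 mg/L

With k_r/k_1 = 4.561 and 1 − D₀(k_r−k_1)/(k_1 L₀) = 0.5216,
t_c = ln(4.561 × 0.5216) / (0.716 − 0.157) = ln(2.379) / 0.5590 = 0.8666/0.5590 = 1.550 d.
D_c = (k_1/k_r) L₀ e^(−k_1 t_c) = (0.157/0.716) × 22.7 × e^(−0.157×1.550) = 0.2193 × 22.7 × 0.7840 = 3.902 mg/L.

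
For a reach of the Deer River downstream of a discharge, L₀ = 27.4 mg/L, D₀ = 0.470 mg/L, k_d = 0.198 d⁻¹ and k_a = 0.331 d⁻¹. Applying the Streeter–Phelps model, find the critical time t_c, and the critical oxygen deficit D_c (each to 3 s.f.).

At the critical point dD/dt = 0, so k_d L₀ e^(−k_d t) = k_a D. Substituting D(t) from the Streeter–Phelps equation and solving for t gives
t_c = ln[(k_a/k_d)(1 − D₀(k_a−k_d)/(k_d L₀))] / (k_a−k_d).
Here k_a−k_d = 0.1330 d⁻¹ and 1 − D₀(k_a−k_d)/(k_d L₀) = 1 − 0.470×0.1330/(0.198×27.4) = 0.9885, so
t_c = ln(1.672 × 0.9885) / 0.1330 = 0.5023 / 0.1330 = 3.776 d.
L(t_c) = L₀ e^(−k_d t_c) = 27.4 × 0.4734 = 12.97 mg/L, and at the critical point k_a D_c = k_d L, so D_c = (0.198/0.331) × 12.97 = 7.760 mg/L.

t_c ≈ 3.78 d; D_c ≈ 7.76 mg/L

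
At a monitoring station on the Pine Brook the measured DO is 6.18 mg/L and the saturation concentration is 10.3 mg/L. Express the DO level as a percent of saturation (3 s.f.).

% saturation = C/C_s × 100 = 6.18/10.3 × 100 = 60.0 %.

60.0 % saturation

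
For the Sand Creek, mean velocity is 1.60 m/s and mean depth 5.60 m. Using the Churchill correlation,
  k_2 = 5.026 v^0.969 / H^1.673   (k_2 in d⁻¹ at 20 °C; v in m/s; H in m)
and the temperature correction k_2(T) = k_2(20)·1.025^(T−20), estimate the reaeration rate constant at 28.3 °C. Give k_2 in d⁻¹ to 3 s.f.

k_2 ≈ 0.545 d⁻¹

k_2(20) = 5.026 × 1.60^0.969 / 5.60^1.673 = 5.026 × 1.577 / 17.85 = 0.4439 d⁻¹.
k_2(28.3) = 0.4439 × 1.025^(28.3−20) = 0.4439 × 1.227 = 0.5449 d⁻¹.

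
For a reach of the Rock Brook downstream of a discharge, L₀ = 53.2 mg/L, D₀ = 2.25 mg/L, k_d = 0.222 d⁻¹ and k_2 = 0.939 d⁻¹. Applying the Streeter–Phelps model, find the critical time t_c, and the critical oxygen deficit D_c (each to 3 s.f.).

t_c ≈ 1.81 d; D_c ≈ 8.42 mg/L

t_c = [1/(k_2−k_d)] ln[(k_2/k_d)(1 − D₀(k_2−k_d)/(k_d L₀))]
= [1/(0.939−0.222)] ln[(0.939/0.222)(1 − 2.25×0.7170/(0.222×53.2))]
= (1/0.7170) ln[4.230 × 0.8634] = 1.395 × ln(3.652) = 1.395 × 1.295 = 1.807 d.
L(t_c) = L₀ e^(−k_d t_c) = 53.2 × 0.6696 = 35.62 mg/L, and at the critical point k_2 D_c = k_d L, so D_c = (0.222/0.939) × 35.62 = 8.422 mg/L.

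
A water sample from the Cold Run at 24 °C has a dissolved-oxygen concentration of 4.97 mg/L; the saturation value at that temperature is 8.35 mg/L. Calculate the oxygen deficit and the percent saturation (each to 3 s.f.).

D ≈ 3.38 mg/L; 59.5 % saturation

D = C_s − C = 8.35 − 4.97 = 3.38 mg/L.
% saturation = 4.97/8.35 × 100 = 59.5 %.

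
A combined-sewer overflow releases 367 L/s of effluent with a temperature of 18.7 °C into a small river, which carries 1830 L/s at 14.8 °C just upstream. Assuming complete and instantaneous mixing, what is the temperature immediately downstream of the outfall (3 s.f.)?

Flow-weighted mixing: C = (Q_r C_r + Q_w C_w)/(Q_r + Q_w)
= (1830×14.8 + 367×18.7)/(1830 + 367) = 33950/2197 = 15.45 °C.

15.5 °C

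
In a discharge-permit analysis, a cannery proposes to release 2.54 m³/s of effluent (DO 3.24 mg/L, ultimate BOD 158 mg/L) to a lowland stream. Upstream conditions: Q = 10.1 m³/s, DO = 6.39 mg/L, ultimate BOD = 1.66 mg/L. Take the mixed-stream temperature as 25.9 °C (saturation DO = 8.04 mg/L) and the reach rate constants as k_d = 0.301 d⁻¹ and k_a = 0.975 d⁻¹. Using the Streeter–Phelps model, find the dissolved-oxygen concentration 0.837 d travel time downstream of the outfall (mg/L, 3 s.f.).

DO ≈ 2.08 mg/L

Mixed DO = (10.1×6.39 + 2.54×3.24)/(10.1+2.54) = 72.77/12.64 = 5.757 mg/L.
Mixed L₀ = (10.1×1.66 + 2.54×158)/(12.64) = 418.1/12.64 = 33.08 mg/L.
Initial deficit D₀ = C_s − DO₀ = 8.04 − 5.757 = 2.283 mg/L.
D(0.837) = [0.301×33.08/(0.975−0.301)](e^(−0.301×0.837) − e^(−0.975×0.837)) + 2.283 e^(−0.975×0.837)
= 14.77 × (0.7773 − 0.4422) + 2.283 × 0.4422 = 5.960 mg/L.
DO = 8.04 − 5.960 = 2.080 mg/L.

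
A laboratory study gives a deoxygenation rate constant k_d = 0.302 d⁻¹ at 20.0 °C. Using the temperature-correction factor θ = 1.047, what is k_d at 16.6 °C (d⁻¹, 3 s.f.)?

k_d(T₂) = k_d(T₁) · θ^(T₂−T₁) = 0.302 × 1.047^(16.6−20.0)
= 0.302 × 1.047^-3.40 = 0.302 × 0.8554 = 0.2583 d⁻¹.

k_d ≈ 0.258 d⁻¹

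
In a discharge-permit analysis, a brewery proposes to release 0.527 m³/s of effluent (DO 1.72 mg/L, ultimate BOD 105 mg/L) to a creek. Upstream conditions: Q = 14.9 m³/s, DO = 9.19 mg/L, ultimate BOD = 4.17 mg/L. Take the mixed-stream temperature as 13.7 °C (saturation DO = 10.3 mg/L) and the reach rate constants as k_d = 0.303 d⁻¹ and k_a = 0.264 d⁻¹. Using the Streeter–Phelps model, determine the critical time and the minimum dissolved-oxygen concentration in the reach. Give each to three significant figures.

Mixed DO = (14.9×9.19 + 0.527×1.72)/(14.9+0.527) = 137.8/15.43 = 8.935 mg/L.
Mixed L₀ = (14.9×4.17 + 0.527×105)/(15.43) = 117.5/15.43 = 7.614 mg/L.
Initial deficit D₀ = C_s − DO₀ = 10.3 − 8.935 = 1.365 mg/L.
t_c = (1/-0.03900) ln[(0.264/0.303)(1 − 1.365×-0.03900/(0.303×7.614))] = -25.64 × ln(0.8914) = 2.948 d.
D_c = (0.303/0.264) × 7.614 × e^(−0.303×2.948) = 1.148 × 7.614 × 0.4093 = 3.577 mg/L.
Minimum DO = 10.3 − 3.577 = 6.723 mg/L.

t_c ≈ 2.95 d; minimum DO ≈ 6.72 mg/L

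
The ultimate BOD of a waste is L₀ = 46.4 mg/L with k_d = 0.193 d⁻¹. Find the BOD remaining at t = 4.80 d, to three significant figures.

L_t = L₀ e^(−k_d t) = 46.4 × e^(−0.193×4.80) = 46.4 × 0.3960 = 18.37 mg/L.

L ≈ 18.4 mg/L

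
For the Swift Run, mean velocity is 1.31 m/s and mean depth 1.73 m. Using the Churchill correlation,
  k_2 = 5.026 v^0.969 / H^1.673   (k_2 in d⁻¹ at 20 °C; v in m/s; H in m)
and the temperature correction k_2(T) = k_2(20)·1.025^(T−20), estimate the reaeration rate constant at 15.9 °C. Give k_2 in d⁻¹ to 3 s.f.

k_2 ≈ 2.36 d⁻¹

k_2(20) = 5.026 × 1.31^0.969 / 1.73^1.673 = 5.026 × 1.299 / 2.502 = 2.610 d⁻¹.
k_2(15.9) = 2.610 × 1.025^(15.9−20) = 2.610 × 0.9037 = 2.359 d⁻¹.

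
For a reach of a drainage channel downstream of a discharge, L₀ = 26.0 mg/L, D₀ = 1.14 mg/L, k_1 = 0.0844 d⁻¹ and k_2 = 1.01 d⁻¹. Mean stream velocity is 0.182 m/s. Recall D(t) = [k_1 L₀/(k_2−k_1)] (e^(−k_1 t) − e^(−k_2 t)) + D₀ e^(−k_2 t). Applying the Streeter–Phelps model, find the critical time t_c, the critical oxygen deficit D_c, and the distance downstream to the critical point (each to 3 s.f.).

With k_2/k_1 = 11.97 and 1 − D₀(k_2−k_1)/(k_1 L₀) = 0.5191,
t_c = ln(11.97 × 0.5191) / (1.01 − 0.0844) = ln(6.213) / 0.9256 = 1.827/0.9256 = 1.973 d.
L(t_c) = L₀ e^(−k_1 t_c) = 26.0 × 0.8466 = 22.01 mg/L, and at the critical point k_2 D_c = k_1 L, so D_c = (0.0844/1.01) × 22.01 = 1.839 mg/L.
x_c = v t_c = 0.182 m/s × 1.973 d × 86400 s/d = 31030 m ≈ 31.0 km.

t_c ≈ 1.97 d; D_c ≈ 1.84 mg/L; x_c ≈ 31.0 km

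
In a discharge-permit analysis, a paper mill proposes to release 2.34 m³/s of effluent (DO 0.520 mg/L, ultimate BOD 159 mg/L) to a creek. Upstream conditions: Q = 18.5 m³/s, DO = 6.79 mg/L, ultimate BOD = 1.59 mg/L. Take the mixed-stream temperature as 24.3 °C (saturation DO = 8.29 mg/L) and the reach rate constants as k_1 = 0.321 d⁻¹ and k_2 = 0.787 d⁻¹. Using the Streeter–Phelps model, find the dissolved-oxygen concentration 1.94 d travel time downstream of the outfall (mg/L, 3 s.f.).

Mixed DO = (18.5×6.79 + 2.34×0.520)/(18.5+2.34) = 126.8/20.84 = 6.086 mg/L.
Mixed L₀ = (18.5×1.59 + 2.34×159)/(20.84) = 401.5/20.84 = 19.26 mg/L.
Initial deficit D₀ = C_s − DO₀ = 8.29 − 6.086 = 2.204 mg/L.
D(1.94) = [0.321×19.26/(0.787−0.321)](e^(−0.321×1.94) − e^(−0.787×1.94)) + 2.204 e^(−0.787×1.94)
= 13.27 × (0.5365 − 0.2172) + 2.204 × 0.2172 = 4.715 mg/L.
DO = 8.29 − 4.715 = 3.575 mg/L.

DO ≈ 3.57 mg/L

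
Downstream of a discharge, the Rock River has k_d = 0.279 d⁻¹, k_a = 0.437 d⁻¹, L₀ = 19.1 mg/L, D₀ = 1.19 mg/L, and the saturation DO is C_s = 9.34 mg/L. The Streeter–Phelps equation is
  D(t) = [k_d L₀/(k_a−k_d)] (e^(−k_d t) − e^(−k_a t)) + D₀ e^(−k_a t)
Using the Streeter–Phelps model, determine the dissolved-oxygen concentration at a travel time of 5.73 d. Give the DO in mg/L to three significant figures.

DO ≈ 5.18 mg/L

k_d L₀/(k_a−k_d) = 0.279×19.1/(0.437−0.279) = 5.329/0.1580 = 33.73 mg/L.
e^(−k_d t) = e^(−0.279×5.730) = 0.2022; e^(−k_a t) = e^(−0.437×5.730) = 0.08176.
D = 33.73 × (0.2022 − 0.08176) + 1.19 × 0.08176 = 4.061 + 0.09729 = 4.158 mg/L.
DO = C_s − D = 9.34 − 4.158 = 5.182 mg/L.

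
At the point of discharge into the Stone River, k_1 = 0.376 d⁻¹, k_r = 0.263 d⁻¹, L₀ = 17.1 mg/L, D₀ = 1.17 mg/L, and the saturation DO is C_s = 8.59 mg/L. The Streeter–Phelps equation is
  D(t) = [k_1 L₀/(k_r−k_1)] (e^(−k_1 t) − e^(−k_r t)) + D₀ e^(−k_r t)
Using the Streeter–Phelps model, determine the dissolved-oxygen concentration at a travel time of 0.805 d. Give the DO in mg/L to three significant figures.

k_1 L₀/(k_r−k_1) = 0.376×17.1/(0.263−0.376) = 6.430/-0.1130 = -56.90 mg/L.
e^(−k_1 t) = e^(−0.376×0.8050) = 0.7388; e^(−k_r t) = e^(−0.263×0.8050) = 0.8092.
D = -56.90 × (0.7388 − 0.8092) + 1.17 × 0.8092 = 4.003 + 0.9468 = 4.950 mg/L.
DO = C_s − D = 8.59 − 4.950 = 3.640 mg/L.

DO ≈ 3.64 mg/L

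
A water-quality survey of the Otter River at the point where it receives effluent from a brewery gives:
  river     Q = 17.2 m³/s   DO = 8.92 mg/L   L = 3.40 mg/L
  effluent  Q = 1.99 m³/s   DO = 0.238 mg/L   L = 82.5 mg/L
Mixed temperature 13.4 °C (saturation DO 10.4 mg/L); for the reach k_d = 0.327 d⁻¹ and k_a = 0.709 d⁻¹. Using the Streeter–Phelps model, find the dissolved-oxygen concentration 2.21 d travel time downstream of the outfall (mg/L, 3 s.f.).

DO ≈ 7.15 mg/L

Mixed DO = (17.2×8.92 + 1.99×0.238)/(17.2+1.99) = 153.9/19.19 = 8.020 mg/L.
Mixed L₀ = (17.2×3.40 + 1.99×82.5)/(19.19) = 222.7/19.19 = 11.60 mg/L.
Initial deficit D₀ = C_s − DO₀ = 10.4 − 8.020 = 2.380 mg/L.
D(2.21) = [0.327×11.60/(0.709−0.327)](e^(−0.327×2.21) − e^(−0.709×2.21)) + 2.380 e^(−0.709×2.21)
= 9.932 × (0.4855 − 0.2087) + 2.380 × 0.2087 = 3.246 mg/L.
DO = 10.4 − 3.246 = 7.154 mg/L.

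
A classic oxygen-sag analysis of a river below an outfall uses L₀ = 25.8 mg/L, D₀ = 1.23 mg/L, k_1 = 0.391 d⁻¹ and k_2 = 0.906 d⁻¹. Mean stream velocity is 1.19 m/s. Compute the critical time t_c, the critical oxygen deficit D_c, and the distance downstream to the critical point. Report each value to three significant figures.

t_c ≈ 1.51 d; D_c ≈ 6.18 mg/L; x_c ≈ 155 km

At the critical point dD/dt = 0, so k_1 L₀ e^(−k_1 t) = k_2 D. Substituting D(t) from the Streeter–Phelps equation and solving for t gives
t_c = ln[(k_2/k_1)(1 − D₀(k_2−k_1)/(k_1 L₀))] / (k_2−k_1).
Here k_2−k_1 = 0.5150 d⁻¹ and 1 − D₀(k_2−k_1)/(k_1 L₀) = 1 − 1.23×0.5150/(0.391×25.8) = 0.9372, so
t_c = ln(2.317 × 0.9372) / 0.5150 = 0.7755 / 0.5150 = 1.506 d.
D_c = (k_1/k_2) L₀ e^(−k_1 t_c) = (0.391/0.906) × 25.8 × e^(−0.391×1.506) = 0.4316 × 25.8 × 0.5550 = 6.180 mg/L.
x_c = v t_c = 1.19 m/s × 1.506 d × 86400 s/d = 154800 m ≈ 155 km.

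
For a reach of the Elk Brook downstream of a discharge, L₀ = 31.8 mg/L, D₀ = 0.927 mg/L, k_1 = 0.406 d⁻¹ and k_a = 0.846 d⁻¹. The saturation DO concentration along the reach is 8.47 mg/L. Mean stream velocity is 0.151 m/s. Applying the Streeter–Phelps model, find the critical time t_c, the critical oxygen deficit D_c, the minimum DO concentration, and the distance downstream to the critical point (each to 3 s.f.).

t_c ≈ 1.60 d; D_c ≈ 7.98 mg/L; min DO ≈ 0.486 mg/L; x_c ≈ 20.8 km

At the critical point dD/dt = 0, so k_1 L₀ e^(−k_1 t) = k_a D. Substituting D(t) from the Streeter–Phelps equation and solving for t gives
t_c = ln[(k_a/k_1)(1 − D₀(k_a−k_1)/(k_1 L₀))] / (k_a−k_1).
Here k_a−k_1 = 0.4400 d⁻¹ and 1 − D₀(k_a−k_1)/(k_1 L₀) = 1 − 0.927×0.4400/(0.406×31.8) = 0.9684, so
t_c = ln(2.084 × 0.9684) / 0.4400 = 0.7021 / 0.4400 = 1.596 d.
L(t_c) = L₀ e^(−k_1 t_c) = 31.8 × 0.5232 = 16.64 mg/L, and at the critical point k_a D_c = k_1 L, so D_c = (0.406/0.846) × 16.64 = 7.984 mg/L.
Minimum DO = C_s − D_c = 8.47 − 7.984 = 0.4856 mg/L.
x_c = v t_c = 0.151 m/s × 1.596 d × 86400 s/d = 20820 m ≈ 20.8 km.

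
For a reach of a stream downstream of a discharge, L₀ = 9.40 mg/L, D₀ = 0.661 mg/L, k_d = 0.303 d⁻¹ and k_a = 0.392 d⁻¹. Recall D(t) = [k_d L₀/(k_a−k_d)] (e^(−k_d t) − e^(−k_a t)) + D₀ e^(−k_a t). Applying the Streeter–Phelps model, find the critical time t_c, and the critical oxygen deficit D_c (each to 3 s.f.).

At the critical point dD/dt = 0, so k_d L₀ e^(−k_d t) = k_a D. Substituting D(t) from the Streeter–Phelps equation and solving for t gives
t_c = ln[(k_a/k_d)(1 − D₀(k_a−k_d)/(k_d L₀))] / (k_a−k_d).
Here k_a−k_d = 0.08900 d⁻¹ and 1 − D₀(k_a−k_d)/(k_d L₀) = 1 − 0.661×0.08900/(0.303×9.40) = 0.9793, so
t_c = ln(1.294 × 0.9793) / 0.08900 = 0.2367 / 0.08900 = 2.659 d.
L(t_c) = L₀ e^(−k_d t_c) = 9.40 × 0.4468 = 4.200 mg/L, and at the critical point k_a D_c = k_d L, so D_c = (0.303/0.392) × 4.200 = 3.246 mg/L.

t_c ≈ 2.66 d; D_c ≈ 3.25 mg/L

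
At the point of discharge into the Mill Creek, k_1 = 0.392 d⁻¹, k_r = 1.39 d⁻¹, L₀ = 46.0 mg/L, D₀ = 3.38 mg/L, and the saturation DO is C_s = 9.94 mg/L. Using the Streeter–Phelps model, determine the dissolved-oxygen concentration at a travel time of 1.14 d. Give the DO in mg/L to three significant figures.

DO ≈ 1.39 mg/L

k_1 L₀/(k_r−k_1) = 0.392×46.0/(1.39−0.392) = 18.03/0.9980 = 18.07 mg/L.
e^(−k_1 t) = e^(−0.392×1.140) = 0.6396; e^(−k_r t) = e^(−1.39×1.140) = 0.2050.
D = 18.07 × (0.6396 − 0.2050) + 3.38 × 0.2050 = 7.852 + 0.6930 = 8.545 mg/L.
DO = C_s − D = 9.94 − 8.545 = 1.395 mg/L.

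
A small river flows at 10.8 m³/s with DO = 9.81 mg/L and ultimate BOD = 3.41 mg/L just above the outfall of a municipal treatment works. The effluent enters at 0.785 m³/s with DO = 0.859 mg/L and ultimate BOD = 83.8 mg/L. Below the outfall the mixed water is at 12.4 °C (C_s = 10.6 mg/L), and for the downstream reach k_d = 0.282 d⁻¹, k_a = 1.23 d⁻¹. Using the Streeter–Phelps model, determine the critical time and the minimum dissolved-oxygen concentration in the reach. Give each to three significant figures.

Mixed DO = (10.8×9.81 + 0.785×0.859)/(10.8+0.785) = 106.6/11.59 = 9.203 mg/L.
Mixed L₀ = (10.8×3.41 + 0.785×83.8)/(11.59) = 102.6/11.59 = 8.857 mg/L.
Initial deficit D₀ = C_s − DO₀ = 10.6 − 9.203 = 1.397 mg/L.
t_c = (1/0.9480) ln[(1.23/0.282)(1 − 1.397×0.9480/(0.282×8.857))] = 1.055 × ln(2.050) = 0.7571 d.
D_c = (0.282/1.23) × 8.857 × e^(−0.282×0.7571) = 0.2293 × 8.857 × 0.8077 = 1.640 mg/L.
Minimum DO = 10.6 − 1.640 = 8.960 mg/L.

t_c ≈ 0.757 d; minimum DO ≈ 8.96 mg/L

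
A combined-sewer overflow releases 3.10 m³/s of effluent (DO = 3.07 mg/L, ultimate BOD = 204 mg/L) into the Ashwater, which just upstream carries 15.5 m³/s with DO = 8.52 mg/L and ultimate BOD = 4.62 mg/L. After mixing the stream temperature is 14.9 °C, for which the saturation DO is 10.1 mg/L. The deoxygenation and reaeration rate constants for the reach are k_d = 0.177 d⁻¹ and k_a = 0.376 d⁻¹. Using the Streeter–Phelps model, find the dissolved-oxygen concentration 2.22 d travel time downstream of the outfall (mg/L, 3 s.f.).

Mixed DO = (15.5×8.52 + 3.10×3.07)/(15.5+3.10) = 141.6/18.60 = 7.612 mg/L.
Mixed L₀ = (15.5×4.62 + 3.10×204)/(18.60) = 704.0/18.60 = 37.85 mg/L.
Initial deficit D₀ = C_s − DO₀ = 10.1 − 7.612 = 2.488 mg/L.
D(2.22) = [0.177×37.85/(0.376−0.177)](e^(−0.177×2.22) − e^(−0.376×2.22)) + 2.488 e^(−0.376×2.22)
= 33.67 × (0.6751 − 0.4340) + 2.488 × 0.4340 = 9.196 mg/L.
DO = 10.1 − 9.196 = 0.9042 mg/L.

DO ≈ 0.904 mg/L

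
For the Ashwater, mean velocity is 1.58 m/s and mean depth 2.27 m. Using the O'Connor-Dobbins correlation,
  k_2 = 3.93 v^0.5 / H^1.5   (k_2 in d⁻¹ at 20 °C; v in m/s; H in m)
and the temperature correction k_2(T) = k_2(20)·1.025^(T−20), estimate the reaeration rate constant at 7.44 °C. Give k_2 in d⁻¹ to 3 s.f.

k_2 ≈ 1.06 d⁻¹

k_2(20) = 3.93 × 1.58^0.5 / 2.27^1.5 = 3.93 × 1.257 / 3.420 = 1.444 d⁻¹.
k_2(7.44) = 1.444 × 1.025^(7.44−20) = 1.444 × 0.7333 = 1.059 d⁻¹.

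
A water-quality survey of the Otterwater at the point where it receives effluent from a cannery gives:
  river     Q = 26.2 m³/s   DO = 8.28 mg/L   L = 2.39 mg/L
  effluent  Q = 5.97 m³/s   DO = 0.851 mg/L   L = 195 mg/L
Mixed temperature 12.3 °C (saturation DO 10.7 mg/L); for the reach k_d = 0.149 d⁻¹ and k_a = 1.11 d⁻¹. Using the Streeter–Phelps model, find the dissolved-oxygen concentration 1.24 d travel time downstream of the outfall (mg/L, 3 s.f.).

Mixed DO = (26.2×8.28 + 5.97×0.851)/(26.2+5.97) = 222.0/32.17 = 6.901 mg/L.
Mixed L₀ = (26.2×2.39 + 5.97×195)/(32.17) = 1227/32.17 = 38.13 mg/L.
Initial deficit D₀ = C_s − DO₀ = 10.7 − 6.901 = 3.799 mg/L.
D(1.24) = [0.149×38.13/(1.11−0.149)](e^(−0.149×1.24) − e^(−1.11×1.24)) + 3.799 e^(−1.11×1.24)
= 5.913 × (0.8313 − 0.2525) + 3.799 × 0.2525 = 4.381 mg/L.
DO = 10.7 − 4.381 = 6.319 mg/L.

DO ≈ 6.32 mg/L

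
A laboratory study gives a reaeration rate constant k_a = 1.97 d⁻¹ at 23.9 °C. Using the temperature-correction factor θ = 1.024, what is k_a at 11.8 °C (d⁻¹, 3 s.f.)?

k_a(T₂) = k_a(T₁) · θ^(T₂−T₁) = 1.97 × 1.024^(11.8−23.9)
= 1.97 × 1.024^-12.1 = 1.97 × 0.7505 = 1.479 d⁻¹.

k_a ≈ 1.48 d⁻¹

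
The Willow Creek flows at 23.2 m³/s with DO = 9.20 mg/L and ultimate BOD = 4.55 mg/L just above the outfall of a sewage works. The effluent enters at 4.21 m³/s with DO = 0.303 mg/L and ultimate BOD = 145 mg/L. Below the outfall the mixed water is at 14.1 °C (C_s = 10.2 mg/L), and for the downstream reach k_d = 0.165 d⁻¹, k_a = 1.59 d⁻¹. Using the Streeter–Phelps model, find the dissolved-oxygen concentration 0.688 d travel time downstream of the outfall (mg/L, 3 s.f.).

Mixed DO = (23.2×9.20 + 4.21×0.303)/(23.2+4.21) = 214.7/27.41 = 7.833 mg/L.
Mixed L₀ = (23.2×4.55 + 4.21×145)/(27.41) = 716.0/27.41 = 26.12 mg/L.
Initial deficit D₀ = C_s − DO₀ = 10.2 − 7.833 = 2.367 mg/L.
D(0.688) = [0.165×26.12/(1.59−0.165)](e^(−0.165×0.688) − e^(−1.59×0.688)) + 2.367 e^(−1.59×0.688)
= 3.025 × (0.8927 − 0.3349) + 2.367 × 0.3349 = 2.480 mg/L.
DO = 10.2 − 2.480 = 7.720 mg/L.

DO ≈ 7.72 mg/L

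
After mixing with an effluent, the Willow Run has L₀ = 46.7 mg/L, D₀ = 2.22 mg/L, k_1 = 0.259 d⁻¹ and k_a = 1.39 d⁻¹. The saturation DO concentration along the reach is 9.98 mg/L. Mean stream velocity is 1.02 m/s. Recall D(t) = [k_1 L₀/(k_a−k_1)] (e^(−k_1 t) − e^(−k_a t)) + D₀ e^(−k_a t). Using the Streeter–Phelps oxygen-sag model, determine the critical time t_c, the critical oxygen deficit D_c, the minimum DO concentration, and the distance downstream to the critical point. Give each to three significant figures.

At the critical point dD/dt = 0, so k_1 L₀ e^(−k_1 t) = k_a D. Substituting D(t) from the Streeter–Phelps equation and solving for t gives
t_c = ln[(k_a/k_1)(1 − D₀(k_a−k_1)/(k_1 L₀))] / (k_a−k_1).
Here k_a−k_1 = 1.131 d⁻¹ and 1 − D₀(k_a−k_1)/(k_1 L₀) = 1 − 2.22×1.131/(0.259×46.7) = 0.7924, so
t_c = ln(5.367 × 0.7924) / 1.131 = 1.448 / 1.131 = 1.280 d.
D_c = (k_1/k_a) L₀ e^(−k_1 t_c) = (0.259/1.39) × 46.7 × e^(−0.259×1.280) = 0.1863 × 46.7 × 0.7179 = 6.246 mg/L.
Minimum DO = C_s − D_c = 9.98 − 6.246 = 3.734 mg/L.
x_c = v t_c = 1.02 m/s × 1.280 d × 86400 s/d = 112800 m ≈ 113 km.

t_c ≈ 1.28 d; D_c ≈ 6.25 mg/L; min DO ≈ 3.73 mg/L; x_c ≈ 113 km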